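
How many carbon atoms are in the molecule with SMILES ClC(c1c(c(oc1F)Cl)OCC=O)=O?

7

The symbol for carbon appears 7 times in the SMILES. Lowercase c denotes aromatic carbon and counts toward C.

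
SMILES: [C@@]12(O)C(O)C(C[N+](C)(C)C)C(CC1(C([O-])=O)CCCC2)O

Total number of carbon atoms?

15

The symbol for carbon appears 15 times in the SMILES.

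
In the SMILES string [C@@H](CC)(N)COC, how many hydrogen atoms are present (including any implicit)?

13

Hydrogens are implicit in SMILES; fill each atom to its normal valence:
  2 × C: 3 H each → 6
  2 × C: 2 H each → 4
  1 × C: 1 H
  1 × N: 2 H
  1 × O: no H
  Total hydrogens = 13.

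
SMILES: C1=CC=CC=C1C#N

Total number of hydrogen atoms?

Hydrogens are implicit in SMILES; fill each atom to its normal valence:
  5 × C (aromatic): 1 H each → 5
  1 × C (aromatic): no H
  1 × C: no H
  1 × N: no H
  Total hydrogens = 5.

5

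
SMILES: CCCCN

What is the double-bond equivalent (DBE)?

Molecular formula from the SMILES: C4H11N.
DoU = (2C + 2 + N − H − X)/2 = (2·4 + 2 + 1 − 11 − 0)/2 = 0/2 = 0.
(Structurally: 0 ring(s) + 0 π bond(s) = 0.)

0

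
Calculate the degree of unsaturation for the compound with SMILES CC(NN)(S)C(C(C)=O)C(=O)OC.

Molecular formula from the SMILES: C7H14N2O3S.
DoU = (2C + 2 + N − H − X)/2 = (2·7 + 2 + 2 − 14 − 0)/2 = 4/2 = 2.
(Structurally: 0 ring(s) + 2 π bond(s) = 2.)

2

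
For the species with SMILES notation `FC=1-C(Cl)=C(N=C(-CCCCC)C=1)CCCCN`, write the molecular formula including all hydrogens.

Heavy atoms from the SMILES: 14 C, 1 Cl, 1 F, 2 N.
Implicit hydrogens by atom environment:
  8 × C: 2 H each → 16
  4 × C (aromatic): no H
  1 × C: 3 H
  1 × C (aromatic): 1 H
  1 × Cl: no H
  1 × F: no H
  1 × N: 2 H
  1 × N (aromatic): no H
  Total hydrogens = 22.
Molecular formula: C14H22ClFN2

C14H22ClFN2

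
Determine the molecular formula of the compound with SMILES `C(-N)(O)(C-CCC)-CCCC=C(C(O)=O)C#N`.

Heavy atoms from the SMILES: 12 C, 2 N, 3 O.
Implicit hydrogens by atom environment:
  6 × C: 2 H each → 12
  4 × C: no H
  2 × O: 1 H each → 2
  1 × C: 3 H
  1 × C: 1 H
  1 × N: 2 H
  1 × N: no H
  1 × O: no H
  Total hydrogens = 20.
Molecular formula: C12H20N2O3

C12H20N2O3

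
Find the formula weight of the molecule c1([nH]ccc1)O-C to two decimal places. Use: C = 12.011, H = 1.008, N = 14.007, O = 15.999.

Molecular formula: C5H7NO.
M = 5×12.011 + 7×1.008 + 1×14.007 + 1×15.999 = 97.12 g/mol.

97.12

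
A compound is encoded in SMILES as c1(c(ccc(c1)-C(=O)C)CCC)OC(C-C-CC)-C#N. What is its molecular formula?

C17H23NO2

Heavy atoms from the SMILES: 17 C, 1 N, 2 O.
Implicit hydrogens by atom environment:
  5 × C: 2 H each → 10
  3 × C: 3 H each → 9
  3 × C (aromatic): 1 H each → 3
  3 × C (aromatic): no H
  2 × C: no H
  2 × O: no H
  1 × C: 1 H
  1 × N: no H
  Total hydrogens = 23.
Molecular formula: C17H23NO2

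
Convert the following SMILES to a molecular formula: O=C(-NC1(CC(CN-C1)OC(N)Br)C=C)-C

C10H18BrN3O2

Heavy atoms from the SMILES: 1 Br, 10 C, 3 N, 2 O.
Implicit hydrogens by atom environment:
  4 × C: 2 H each → 8
  3 × C: 1 H each → 3
  2 × C: no H
  2 × N: 1 H each → 2
  2 × O: no H
  1 × Br: no H
  1 × C: 3 H
  1 × N: 2 H
  Total hydrogens = 18.
Molecular formula: C10H18BrN3O2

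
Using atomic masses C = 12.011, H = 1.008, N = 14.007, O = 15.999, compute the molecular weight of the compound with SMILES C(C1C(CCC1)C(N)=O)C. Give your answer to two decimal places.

Molecular formula: C8H15NO.
M = 8×12.011 + 15×1.008 + 1×14.007 + 1×15.999 = 141.21 g/mol.

141.21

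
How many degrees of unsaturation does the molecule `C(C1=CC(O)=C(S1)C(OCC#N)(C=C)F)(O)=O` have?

7

Molecular formula from the SMILES: C10H8FNO4S.
DoU = (2C + 2 + N − H − X)/2 = (2·10 + 2 + 1 − 8 − 1)/2 = 14/2 = 7.
(Structurally: 1 ring(s) + 6 π bond(s) = 7.)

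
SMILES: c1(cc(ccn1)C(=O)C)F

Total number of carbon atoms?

7

The symbol for carbon appears 7 times in the SMILES. Lowercase c denotes aromatic carbon and counts toward C.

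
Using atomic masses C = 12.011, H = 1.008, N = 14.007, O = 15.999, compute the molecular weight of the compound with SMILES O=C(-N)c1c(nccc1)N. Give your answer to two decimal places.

Molecular formula: C6H7N3O.
M = 6×12.011 + 7×1.008 + 3×14.007 + 1×15.999 = 137.14 g/mol.

137.14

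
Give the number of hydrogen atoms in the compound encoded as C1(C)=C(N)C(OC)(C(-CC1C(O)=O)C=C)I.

Hydrogens are implicit in SMILES; fill each atom to its normal valence:
  4 × C: no H
  3 × C: 1 H each → 3
  2 × C: 3 H each → 6
  2 × C: 2 H each → 4
  2 × O: no H
  1 × I: no H
  1 × N: 2 H
  1 × O: 1 H
  Total hydrogens = 16.

16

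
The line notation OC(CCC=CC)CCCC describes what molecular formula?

Heavy atoms from the SMILES: 10 C, 1 O.
Implicit hydrogens by atom environment:
  5 × C: 2 H each → 10
  3 × C: 1 H each → 3
  2 × C: 3 H each → 6
  1 × O: 1 H
  Total hydrogens = 20.
Molecular formula: C10H20O

C10H20O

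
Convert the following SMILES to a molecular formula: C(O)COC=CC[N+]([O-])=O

C5H9NO4

Heavy atoms from the SMILES: 5 C, 1 N, 4 O.
Implicit hydrogens by atom environment:
  3 × C: 2 H each → 6
  2 × C: 1 H each → 2
  2 × O: no H
  1 × N (charge +1): no H
  1 × O: 1 H
  1 × O (charge -1): no H
  Total hydrogens = 9.
Molecular formula: C5H9NO4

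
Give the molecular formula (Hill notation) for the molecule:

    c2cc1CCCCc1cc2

Heavy atoms from the SMILES: 10 C.
Implicit hydrogens by atom environment:
  4 × C: 2 H each → 8
  4 × C (aromatic): 1 H each → 4
  2 × C (aromatic): no H
  Total hydrogens = 12.
Molecular formula: C10H12

C10H12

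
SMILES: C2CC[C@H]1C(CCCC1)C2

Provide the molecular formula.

Heavy atoms from the SMILES: 10 C.
Implicit hydrogens by atom environment:
  8 × C: 2 H each → 16
  2 × C: 1 H each → 2
  Total hydrogens = 18.
Molecular formula: C10H18

C10H18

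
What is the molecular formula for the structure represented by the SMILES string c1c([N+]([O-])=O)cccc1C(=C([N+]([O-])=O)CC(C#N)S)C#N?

Heavy atoms from the SMILES: 12 C, 4 N, 4 O, 1 S.
Implicit hydrogens by atom environment:
  4 × C (aromatic): 1 H each → 4
  4 × C: no H
  2 × C (aromatic): no H
  2 × N (charge +1): no H
  2 × N: no H
  2 × O: no H
  2 × O (charge -1): no H
  1 × C: 2 H
  1 × C: 1 H
  1 × S: 1 H
  Total hydrogens = 8.
Molecular formula: C12H8N4O4S

C12H8N4O4S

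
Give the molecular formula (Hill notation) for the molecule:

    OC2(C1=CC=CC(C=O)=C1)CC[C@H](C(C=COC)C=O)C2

Heavy atoms from the SMILES: 17 C, 4 O.
Implicit hydrogens by atom environment:
  6 × C: 1 H each → 6
  4 × C (aromatic): 1 H each → 4
  3 × C: 2 H each → 6
  3 × O: no H
  2 × C (aromatic): no H
  1 × C: 3 H
  1 × C: no H
  1 × O: 1 H
  Total hydrogens = 20.
Molecular formula: C17H20O4

C17H20O4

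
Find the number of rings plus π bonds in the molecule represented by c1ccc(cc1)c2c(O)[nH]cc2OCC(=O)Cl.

Molecular formula from the SMILES: C12H10ClNO3.
DoU = (2C + 2 + N − H − X)/2 = (2·12 + 2 + 1 − 10 − 1)/2 = 16/2 = 8.
(Structurally: 2 ring(s) + 6 π bond(s) = 8.)

8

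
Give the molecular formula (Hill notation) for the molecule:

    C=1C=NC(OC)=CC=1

Heavy atoms from the SMILES: 6 C, 1 N, 1 O.
Implicit hydrogens by atom environment:
  4 × C (aromatic): 1 H each → 4
  1 × C: 3 H
  1 × C (aromatic): no H
  1 × N (aromatic): no H
  1 × O: no H
  Total hydrogens = 7.
Molecular formula: C6H7NO

C6H7NO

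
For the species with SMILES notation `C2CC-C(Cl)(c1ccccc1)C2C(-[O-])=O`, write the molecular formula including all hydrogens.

C12H12ClO2-

Heavy atoms from the SMILES: 12 C, 1 Cl, 2 O.
Implicit hydrogens by atom environment:
  5 × C (aromatic): 1 H each → 5
  3 × C: 2 H each → 6
  2 × C: no H
  1 × C: 1 H
  1 × C (aromatic): no H
  1 × Cl: no H
  1 × O: no H
  1 × O (charge -1): no H
  Total hydrogens = 12.
Net charge -1.
Molecular formula: C12H12ClO2-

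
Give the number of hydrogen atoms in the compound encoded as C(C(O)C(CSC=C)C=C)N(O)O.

15

Hydrogens are implicit in SMILES; fill each atom to its normal valence:
  4 × C: 2 H each → 8
  4 × C: 1 H each → 4
  3 × O: 1 H each → 3
  1 × N: no H
  1 × S: no H
  Total hydrogens = 15.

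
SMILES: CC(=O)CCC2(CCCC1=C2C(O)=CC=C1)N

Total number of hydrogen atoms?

19

Hydrogens are implicit in SMILES; fill each atom to its normal valence:
  5 × C: 2 H each → 10
  3 × C (aromatic): 1 H each → 3
  3 × C (aromatic): no H
  2 × C: no H
  1 × C: 3 H
  1 × N: 2 H
  1 × O: 1 H
  1 × O: no H
  Total hydrogens = 19.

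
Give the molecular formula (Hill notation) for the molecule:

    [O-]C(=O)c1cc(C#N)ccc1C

Heavy atoms from the SMILES: 9 C, 1 N, 2 O.
Implicit hydrogens by atom environment:
  3 × C (aromatic): 1 H each → 3
  3 × C (aromatic): no H
  2 × C: no H
  1 × C: 3 H
  1 × N: no H
  1 × O: no H
  1 × O (charge -1): no H
  Total hydrogens = 6.
Net charge -1.
Molecular formula: C9H6NO2-

C9H6NO2-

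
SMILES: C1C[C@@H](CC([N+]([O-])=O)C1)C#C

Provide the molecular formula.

Heavy atoms from the SMILES: 8 C, 1 N, 2 O.
Implicit hydrogens by atom environment:
  4 × C: 2 H each → 8
  3 × C: 1 H each → 3
  1 × C: no H
  1 × N (charge +1): no H
  1 × O: no H
  1 × O (charge -1): no H
  Total hydrogens = 11.
Molecular formula: C8H11NO2

C8H11NO2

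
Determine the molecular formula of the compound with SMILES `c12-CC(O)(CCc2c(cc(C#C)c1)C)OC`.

C14H16O2

Heavy atoms from the SMILES: 14 C, 2 O.
Implicit hydrogens by atom environment:
  4 × C (aromatic): no H
  3 × C: 2 H each → 6
  2 × C: 3 H each → 6
  2 × C (aromatic): 1 H each → 2
  2 × C: no H
  1 × C: 1 H
  1 × O: 1 H
  1 × O: no H
  Total hydrogens = 16.
Molecular formula: C14H16O2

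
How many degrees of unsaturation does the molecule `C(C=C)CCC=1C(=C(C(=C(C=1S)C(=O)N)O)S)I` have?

Molecular formula from the SMILES: C12H14INO2S2.
DoU = (2C + 2 + N − H − X)/2 = (2·12 + 2 + 1 − 14 − 1)/2 = 12/2 = 6.
(Structurally: 1 ring(s) + 5 π bond(s) = 6.)

6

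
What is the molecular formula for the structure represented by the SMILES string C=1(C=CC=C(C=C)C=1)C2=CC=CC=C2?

C14H12

Heavy atoms from the SMILES: 14 C.
Implicit hydrogens by atom environment:
  9 × C (aromatic): 1 H each → 9
  3 × C (aromatic): no H
  1 × C: 2 H
  1 × C: 1 H
  Total hydrogens = 12.
Molecular formula: C14H12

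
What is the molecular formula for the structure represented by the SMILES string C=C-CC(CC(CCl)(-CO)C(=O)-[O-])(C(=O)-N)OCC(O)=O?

Heavy atoms from the SMILES: 12 C, 1 Cl, 1 N, 7 O.
Implicit hydrogens by atom environment:
  6 × C: 2 H each → 12
  5 × C: no H
  4 × O: no H
  2 × O: 1 H each → 2
  1 × C: 1 H
  1 × Cl: no H
  1 × N: 2 H
  1 × O (charge -1): no H
  Total hydrogens = 17.
Net charge -1.
Molecular formula: C12H17ClNO7-

C12H17ClNO7-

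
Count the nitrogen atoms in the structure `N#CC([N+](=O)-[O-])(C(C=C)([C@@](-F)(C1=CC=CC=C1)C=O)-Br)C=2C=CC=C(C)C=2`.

The symbol for nitrogen appears 2 times in the SMILES.

2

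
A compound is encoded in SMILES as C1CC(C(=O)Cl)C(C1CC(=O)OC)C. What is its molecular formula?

Heavy atoms from the SMILES: 10 C, 1 Cl, 3 O.
Implicit hydrogens by atom environment:
  3 × C: 2 H each → 6
  3 × C: 1 H each → 3
  3 × O: no H
  2 × C: 3 H each → 6
  2 × C: no H
  1 × Cl: no H
  Total hydrogens = 15.
Molecular formula: C10H15ClO3

C10H15ClO3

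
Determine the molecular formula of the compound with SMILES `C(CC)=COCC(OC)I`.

C7H13IO2

Heavy atoms from the SMILES: 7 C, 1 I, 2 O.
Implicit hydrogens by atom environment:
  3 × C: 1 H each → 3
  2 × C: 3 H each → 6
  2 × C: 2 H each → 4
  2 × O: no H
  1 × I: no H
  Total hydrogens = 13.
Molecular formula: C7H13IO2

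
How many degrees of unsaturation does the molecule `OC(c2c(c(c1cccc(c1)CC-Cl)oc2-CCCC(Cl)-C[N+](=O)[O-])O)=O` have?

9

Molecular formula from the SMILES: C18H19Cl2NO6.
DoU = (2C + 2 + N − H − X)/2 = (2·18 + 2 + 1 − 19 − 2)/2 = 18/2 = 9.
(Structurally: 2 ring(s) + 7 π bond(s) = 9.)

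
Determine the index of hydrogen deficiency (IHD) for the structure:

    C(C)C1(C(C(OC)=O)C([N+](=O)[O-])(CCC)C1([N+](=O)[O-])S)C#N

6

Molecular formula from the SMILES: C12H17N3O6S.
DoU = (2C + 2 + N − H − X)/2 = (2·12 + 2 + 3 − 17 − 0)/2 = 12/2 = 6.
(Structurally: 1 ring(s) + 5 π bond(s) = 6.)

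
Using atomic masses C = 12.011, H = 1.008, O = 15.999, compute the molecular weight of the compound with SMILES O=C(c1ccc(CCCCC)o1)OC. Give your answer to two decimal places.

Molecular formula: C11H16O3.
M = 11×12.011 + 16×1.008 + 3×15.999 = 196.25 g/mol.

196.25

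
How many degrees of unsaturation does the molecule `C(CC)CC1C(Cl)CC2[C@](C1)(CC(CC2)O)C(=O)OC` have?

Molecular formula from the SMILES: C16H27ClO3.
DoU = (2C + 2 + N − H − X)/2 = (2·16 + 2 + 0 − 27 − 1)/2 = 6/2 = 3.
(Structurally: 2 ring(s) + 1 π bond(s) = 3.)

3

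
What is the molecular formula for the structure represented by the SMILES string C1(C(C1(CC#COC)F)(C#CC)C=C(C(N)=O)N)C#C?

Heavy atoms from the SMILES: 15 C, 1 F, 2 N, 2 O.
Implicit hydrogens by atom environment:
  9 × C: no H
  3 × C: 1 H each → 3
  2 × C: 3 H each → 6
  2 × N: 2 H each → 4
  2 × O: no H
  1 × C: 2 H
  1 × F: no H
  Total hydrogens = 15.
Molecular formula: C15H15FN2O2

C15H15FN2O2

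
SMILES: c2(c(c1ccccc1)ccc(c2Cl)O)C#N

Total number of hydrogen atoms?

8

Hydrogens are implicit in SMILES; fill each atom to its normal valence:
  7 × C (aromatic): 1 H each → 7
  5 × C (aromatic): no H
  1 × C: no H
  1 × Cl: no H
  1 × N: no H
  1 × O: 1 H
  Total hydrogens = 8.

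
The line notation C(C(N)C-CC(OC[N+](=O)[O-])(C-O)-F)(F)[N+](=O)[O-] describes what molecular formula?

Heavy atoms from the SMILES: 7 C, 2 F, 3 N, 6 O.
Implicit hydrogens by atom environment:
  4 × C: 2 H each → 8
  3 × O: no H
  2 × C: 1 H each → 2
  2 × F: no H
  2 × N (charge +1): no H
  2 × O (charge -1): no H
  1 × C: no H
  1 × N: 2 H
  1 × O: 1 H
  Total hydrogens = 13.
Molecular formula: C7H13F2N3O6

C7H13F2N3O6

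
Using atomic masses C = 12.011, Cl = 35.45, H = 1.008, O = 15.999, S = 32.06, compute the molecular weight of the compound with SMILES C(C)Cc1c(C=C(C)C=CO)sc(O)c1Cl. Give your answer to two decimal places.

258.76

Molecular formula: C12H15ClO2S.
M = 12×12.011 + 1×35.45 + 15×1.008 + 2×15.999 + 1×32.06 = 258.76 g/mol.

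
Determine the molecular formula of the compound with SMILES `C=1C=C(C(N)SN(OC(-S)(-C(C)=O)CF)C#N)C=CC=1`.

Heavy atoms from the SMILES: 12 C, 1 F, 3 N, 2 O, 2 S.
Implicit hydrogens by atom environment:
  5 × C (aromatic): 1 H each → 5
  3 × C: no H
  2 × N: no H
  2 × O: no H
  1 × C: 3 H
  1 × C: 2 H
  1 × C: 1 H
  1 × C (aromatic): no H
  1 × F: no H
  1 × N: 2 H
  1 × S: 1 H
  1 × S: no H
  Total hydrogens = 14.
Molecular formula: C12H14FN3O2S2

C12H14FN3O2S2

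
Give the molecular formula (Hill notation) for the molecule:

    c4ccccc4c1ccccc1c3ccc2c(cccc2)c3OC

C23H18O

Heavy atoms from the SMILES: 23 C, 1 O.
Implicit hydrogens by atom environment:
  15 × C (aromatic): 1 H each → 15
  7 × C (aromatic): no H
  1 × C: 3 H
  1 × O: no H
  Total hydrogens = 18.
Molecular formula: C23H18O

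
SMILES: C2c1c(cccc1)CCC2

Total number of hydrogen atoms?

Hydrogens are implicit in SMILES; fill each atom to its normal valence:
  4 × C: 2 H each → 8
  4 × C (aromatic): 1 H each → 4
  2 × C (aromatic): no H
  Total hydrogens = 12.

12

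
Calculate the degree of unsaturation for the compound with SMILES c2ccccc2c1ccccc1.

Molecular formula from the SMILES: C12H10.
DoU = (2C + 2 + N − H − X)/2 = (2·12 + 2 + 0 − 10 − 0)/2 = 16/2 = 8.
(Structurally: 2 ring(s) + 6 π bond(s) = 8.)

8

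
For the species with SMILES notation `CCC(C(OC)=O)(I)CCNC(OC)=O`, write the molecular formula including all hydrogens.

Heavy atoms from the SMILES: 9 C, 1 I, 1 N, 4 O.
Implicit hydrogens by atom environment:
  4 × O: no H
  3 × C: 3 H each → 9
  3 × C: 2 H each → 6
  3 × C: no H
  1 × I: no H
  1 × N: 1 H
  Total hydrogens = 16.
Molecular formula: C9H16INO4

C9H16INO4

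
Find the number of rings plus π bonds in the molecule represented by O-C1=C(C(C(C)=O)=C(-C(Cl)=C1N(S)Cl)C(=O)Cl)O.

Molecular formula from the SMILES: C9H6Cl3NO4S.
DoU = (2C + 2 + N − H − X)/2 = (2·9 + 2 + 1 − 6 − 3)/2 = 12/2 = 6.
(Structurally: 1 ring(s) + 5 π bond(s) = 6.)

6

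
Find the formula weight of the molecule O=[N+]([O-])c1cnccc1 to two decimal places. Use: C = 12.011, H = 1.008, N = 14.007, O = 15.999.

Molecular formula: C5H4N2O2.
M = 5×12.011 + 4×1.008 + 2×14.007 + 2×15.999 = 124.10 g/mol.

124.10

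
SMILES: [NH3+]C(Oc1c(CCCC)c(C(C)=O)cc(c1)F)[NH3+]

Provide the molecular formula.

[C13H21FN2O2]2+

Heavy atoms from the SMILES: 13 C, 1 F, 2 N, 2 O.
Implicit hydrogens by atom environment:
  4 × C (aromatic): no H
  3 × C: 2 H each → 6
  2 × C: 3 H each → 6
  2 × C (aromatic): 1 H each → 2
  2 × N (charge +1): 3 H each → 6
  2 × O: no H
  1 × C: 1 H
  1 × C: no H
  1 × F: no H
  Total hydrogens = 21.
Net charge +2.
Molecular formula: [C13H21FN2O2]2+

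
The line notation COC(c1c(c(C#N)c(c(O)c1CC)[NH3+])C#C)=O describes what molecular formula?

C13H13N2O3+

Heavy atoms from the SMILES: 13 C, 2 N, 3 O.
Implicit hydrogens by atom environment:
  6 × C (aromatic): no H
  3 × C: no H
  2 × C: 3 H each → 6
  2 × O: no H
  1 × C: 2 H
  1 × C: 1 H
  1 × N (charge +1): 3 H
  1 × N: no H
  1 × O: 1 H
  Total hydrogens = 13.
Net charge +1.
Molecular formula: C13H13N2O3+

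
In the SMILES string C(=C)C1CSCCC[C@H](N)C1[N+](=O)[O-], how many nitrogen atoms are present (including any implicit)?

2

The symbol for nitrogen appears 2 times in the SMILES.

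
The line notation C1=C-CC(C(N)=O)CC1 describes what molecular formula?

C7H11NO

Heavy atoms from the SMILES: 7 C, 1 N, 1 O.
Implicit hydrogens by atom environment:
  3 × C: 2 H each → 6
  3 × C: 1 H each → 3
  1 × C: no H
  1 × N: 2 H
  1 × O: no H
  Total hydrogens = 11.
Molecular formula: C7H11NO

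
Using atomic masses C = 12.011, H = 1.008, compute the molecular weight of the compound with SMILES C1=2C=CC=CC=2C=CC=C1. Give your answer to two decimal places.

128.17

Molecular formula: C10H8.
M = 10×12.011 + 8×1.008 = 128.17 g/mol.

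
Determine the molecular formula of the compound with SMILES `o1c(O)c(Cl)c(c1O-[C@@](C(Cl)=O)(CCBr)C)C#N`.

C10H8BrCl2NO4

Heavy atoms from the SMILES: 1 Br, 10 C, 2 Cl, 1 N, 4 O.
Implicit hydrogens by atom environment:
  4 × C (aromatic): no H
  3 × C: no H
  2 × C: 2 H each → 4
  2 × Cl: no H
  2 × O: no H
  1 × Br: no H
  1 × C: 3 H
  1 × N: no H
  1 × O: 1 H
  1 × O (aromatic): no H
  Total hydrogens = 8.
Molecular formula: C10H8BrCl2NO4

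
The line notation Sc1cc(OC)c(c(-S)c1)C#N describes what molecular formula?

Heavy atoms from the SMILES: 8 C, 1 N, 1 O, 2 S.
Implicit hydrogens by atom environment:
  4 × C (aromatic): no H
  2 × C (aromatic): 1 H each → 2
  2 × S: 1 H each → 2
  1 × C: 3 H
  1 × C: no H
  1 × N: no H
  1 × O: no H
  Total hydrogens = 7.
Molecular formula: C8H7NOS2

C8H7NOS2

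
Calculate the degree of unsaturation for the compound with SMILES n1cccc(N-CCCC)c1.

Molecular formula from the SMILES: C9H14N2.
DoU = (2C + 2 + N − H − X)/2 = (2·9 + 2 + 2 − 14 − 0)/2 = 8/2 = 4.
(Structurally: 1 ring(s) + 3 π bond(s) = 4.)

4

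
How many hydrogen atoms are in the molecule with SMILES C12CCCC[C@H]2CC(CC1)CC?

Hydrogens are implicit in SMILES; fill each atom to its normal valence:
  8 × C: 2 H each → 16
  3 × C: 1 H each → 3
  1 × C: 3 H
  Total hydrogens = 22.

22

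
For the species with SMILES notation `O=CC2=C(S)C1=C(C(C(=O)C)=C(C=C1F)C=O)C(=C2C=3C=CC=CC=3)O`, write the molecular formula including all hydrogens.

C20H13FO4S

Heavy atoms from the SMILES: 20 C, 1 F, 4 O, 1 S.
Implicit hydrogens by atom environment:
  10 × C (aromatic): no H
  6 × C (aromatic): 1 H each → 6
  3 × O: no H
  2 × C: 1 H each → 2
  1 × C: 3 H
  1 × C: no H
  1 × F: no H
  1 × O: 1 H
  1 × S: 1 H
  Total hydrogens = 13.
Molecular formula: C20H13FO4S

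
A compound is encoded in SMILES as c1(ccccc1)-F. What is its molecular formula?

Heavy atoms from the SMILES: 6 C, 1 F.
Implicit hydrogens by atom environment:
  5 × C (aromatic): 1 H each → 5
  1 × C (aromatic): no H
  1 × F: no H
  Total hydrogens = 5.
Molecular formula: C6H5F

C6H5F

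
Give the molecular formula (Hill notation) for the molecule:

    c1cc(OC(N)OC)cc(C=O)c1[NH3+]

Heavy atoms from the SMILES: 9 C, 2 N, 3 O.
Implicit hydrogens by atom environment:
  3 × C (aromatic): 1 H each → 3
  3 × C (aromatic): no H
  3 × O: no H
  2 × C: 1 H each → 2
  1 × C: 3 H
  1 × N (charge +1): 3 H
  1 × N: 2 H
  Total hydrogens = 13.
Net charge +1.
Molecular formula: C9H13N2O3+

C9H13N2O3+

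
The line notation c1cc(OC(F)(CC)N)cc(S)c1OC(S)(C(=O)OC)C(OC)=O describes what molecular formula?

C14H18FNO6S2

Heavy atoms from the SMILES: 14 C, 1 F, 1 N, 6 O, 2 S.
Implicit hydrogens by atom environment:
  6 × O: no H
  4 × C: no H
  3 × C: 3 H each → 9
  3 × C (aromatic): 1 H each → 3
  3 × C (aromatic): no H
  2 × S: 1 H each → 2
  1 × C: 2 H
  1 × F: no H
  1 × N: 2 H
  Total hydrogens = 18.
Molecular formula: C14H18FNO6S2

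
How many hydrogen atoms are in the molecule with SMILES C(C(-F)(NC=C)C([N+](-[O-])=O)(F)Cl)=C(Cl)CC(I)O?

9

Hydrogens are implicit in SMILES; fill each atom to its normal valence:
  3 × C: 1 H each → 3
  3 × C: no H
  2 × C: 2 H each → 4
  2 × Cl: no H
  2 × F: no H
  1 × I: no H
  1 × N: 1 H
  1 × N (charge +1): no H
  1 × O: 1 H
  1 × O: no H
  1 × O (charge -1): no H
  Total hydrogens = 9.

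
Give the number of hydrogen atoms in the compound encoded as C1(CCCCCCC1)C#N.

15

Hydrogens are implicit in SMILES; fill each atom to its normal valence:
  7 × C: 2 H each → 14
  1 × C: 1 H
  1 × C: no H
  1 × N: no H
  Total hydrogens = 15.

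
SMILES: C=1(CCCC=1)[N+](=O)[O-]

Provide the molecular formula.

Heavy atoms from the SMILES: 5 C, 1 N, 2 O.
Implicit hydrogens by atom environment:
  3 × C: 2 H each → 6
  1 × C: 1 H
  1 × C: no H
  1 × N (charge +1): no H
  1 × O: no H
  1 × O (charge -1): no H
  Total hydrogens = 7.
Molecular formula: C5H7NO2

C5H7NO2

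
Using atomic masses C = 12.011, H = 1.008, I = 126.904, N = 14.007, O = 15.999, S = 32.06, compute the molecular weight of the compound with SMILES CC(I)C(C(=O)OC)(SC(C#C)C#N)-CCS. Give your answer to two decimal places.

383.26

Molecular formula: C11H14INO2S2.
M = 11×12.011 + 14×1.008 + 1×126.904 + 1×14.007 + 2×15.999 + 2×32.06 = 383.26 g/mol.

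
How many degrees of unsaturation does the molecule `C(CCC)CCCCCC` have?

Molecular formula from the SMILES: C10H22.
DoU = (2C + 2 + N − H − X)/2 = (2·10 + 2 + 0 − 22 − 0)/2 = 0/2 = 0.
(Structurally: 0 ring(s) + 0 π bond(s) = 0.)

0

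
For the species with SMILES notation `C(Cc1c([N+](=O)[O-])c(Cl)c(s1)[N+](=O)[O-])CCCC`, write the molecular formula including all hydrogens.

Heavy atoms from the SMILES: 10 C, 1 Cl, 2 N, 4 O, 1 S.
Implicit hydrogens by atom environment:
  5 × C: 2 H each → 10
  4 × C (aromatic): no H
  2 × N (charge +1): no H
  2 × O: no H
  2 × O (charge -1): no H
  1 × C: 3 H
  1 × Cl: no H
  1 × S (aromatic): no H
  Total hydrogens = 13.
Molecular formula: C10H13ClN2O4S

C10H13ClN2O4S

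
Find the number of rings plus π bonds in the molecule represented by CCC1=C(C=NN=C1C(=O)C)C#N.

Molecular formula from the SMILES: C9H9N3O.
DoU = (2C + 2 + N − H − X)/2 = (2·9 + 2 + 3 − 9 − 0)/2 = 14/2 = 7.
(Structurally: 1 ring(s) + 6 π bond(s) = 7.)

7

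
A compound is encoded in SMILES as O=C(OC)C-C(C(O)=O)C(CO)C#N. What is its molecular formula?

C8H11NO5

Heavy atoms from the SMILES: 8 C, 1 N, 5 O.
Implicit hydrogens by atom environment:
  3 × C: no H
  3 × O: no H
  2 × C: 2 H each → 4
  2 × C: 1 H each → 2
  2 × O: 1 H each → 2
  1 × C: 3 H
  1 × N: no H
  Total hydrogens = 11.
Molecular formula: C8H11NO5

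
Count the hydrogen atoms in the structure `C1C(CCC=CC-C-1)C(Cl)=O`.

Hydrogens are implicit in SMILES; fill each atom to its normal valence:
  5 × C: 2 H each → 10
  3 × C: 1 H each → 3
  1 × C: no H
  1 × Cl: no H
  1 × O: no H
  Total hydrogens = 13.

13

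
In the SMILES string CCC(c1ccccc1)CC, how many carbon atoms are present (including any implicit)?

11

The symbol for carbon appears 11 times in the SMILES. Lowercase c denotes aromatic carbon and counts toward C.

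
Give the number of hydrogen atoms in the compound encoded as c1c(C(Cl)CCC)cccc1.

Hydrogens are implicit in SMILES; fill each atom to its normal valence:
  5 × C (aromatic): 1 H each → 5
  2 × C: 2 H each → 4
  1 × C: 3 H
  1 × C: 1 H
  1 × C (aromatic): no H
  1 × Cl: no H
  Total hydrogens = 13.

13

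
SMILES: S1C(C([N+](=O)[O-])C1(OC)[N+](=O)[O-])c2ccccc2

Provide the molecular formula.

C10H10N2O5S

Heavy atoms from the SMILES: 10 C, 2 N, 5 O, 1 S.
Implicit hydrogens by atom environment:
  5 × C (aromatic): 1 H each → 5
  3 × O: no H
  2 × C: 1 H each → 2
  2 × N (charge +1): no H
  2 × O (charge -1): no H
  1 × C: 3 H
  1 × C: no H
  1 × C (aromatic): no H
  1 × S: no H
  Total hydrogens = 10.
Molecular formula: C10H10N2O5S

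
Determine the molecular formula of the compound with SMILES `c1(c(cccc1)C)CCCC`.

Heavy atoms from the SMILES: 11 C.
Implicit hydrogens by atom environment:
  4 × C (aromatic): 1 H each → 4
  3 × C: 2 H each → 6
  2 × C: 3 H each → 6
  2 × C (aromatic): no H
  Total hydrogens = 16.
Molecular formula: C11H16

C11H16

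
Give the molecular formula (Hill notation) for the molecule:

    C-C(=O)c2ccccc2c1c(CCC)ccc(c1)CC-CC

Heavy atoms from the SMILES: 21 C, 1 O.
Implicit hydrogens by atom environment:
  7 × C (aromatic): 1 H each → 7
  5 × C: 2 H each → 10
  5 × C (aromatic): no H
  3 × C: 3 H each → 9
  1 × C: no H
  1 × O: no H
  Total hydrogens = 26.
Molecular formula: C21H26O

C21H26O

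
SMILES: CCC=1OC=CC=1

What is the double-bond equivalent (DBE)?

Molecular formula from the SMILES: C6H8O.
DoU = (2C + 2 + N − H − X)/2 = (2·6 + 2 + 0 − 8 − 0)/2 = 6/2 = 3.
(Structurally: 1 ring(s) + 2 π bond(s) = 3.)

3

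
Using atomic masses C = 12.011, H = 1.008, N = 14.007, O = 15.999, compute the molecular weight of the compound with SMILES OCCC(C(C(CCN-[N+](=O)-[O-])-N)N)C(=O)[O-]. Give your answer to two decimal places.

249.25

Molecular formula: C8H17N4O5-.
M = 8×12.011 + 17×1.008 + 4×14.007 + 5×15.999 = 249.25 g/mol.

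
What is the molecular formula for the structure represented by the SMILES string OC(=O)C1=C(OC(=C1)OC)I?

Heavy atoms from the SMILES: 6 C, 1 I, 4 O.
Implicit hydrogens by atom environment:
  3 × C (aromatic): no H
  2 × O: no H
  1 × C: 3 H
  1 × C (aromatic): 1 H
  1 × C: no H
  1 × I: no H
  1 × O: 1 H
  1 × O (aromatic): no H
  Total hydrogens = 5.
Molecular formula: C6H5IO4

C6H5IO4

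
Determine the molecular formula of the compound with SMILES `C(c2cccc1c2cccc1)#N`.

Heavy atoms from the SMILES: 11 C, 1 N.
Implicit hydrogens by atom environment:
  7 × C (aromatic): 1 H each → 7
  3 × C (aromatic): no H
  1 × C: no H
  1 × N: no H
  Total hydrogens = 7.
Molecular formula: C11H7N

C11H7N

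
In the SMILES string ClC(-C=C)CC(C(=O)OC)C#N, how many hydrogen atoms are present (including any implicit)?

10

Hydrogens are implicit in SMILES; fill each atom to its normal valence:
  3 × C: 1 H each → 3
  2 × C: 2 H each → 4
  2 × C: no H
  2 × O: no H
  1 × C: 3 H
  1 × Cl: no H
  1 × N: no H
  Total hydrogens = 10.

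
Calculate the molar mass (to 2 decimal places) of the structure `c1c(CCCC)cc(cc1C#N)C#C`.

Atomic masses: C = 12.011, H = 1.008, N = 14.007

Molecular formula: C13H13N.
M = 13×12.011 + 13×1.008 + 1×14.007 = 183.25 g/mol.

183.25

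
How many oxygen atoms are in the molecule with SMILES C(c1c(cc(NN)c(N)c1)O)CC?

The symbol for oxygen appears 1 time in the SMILES.

1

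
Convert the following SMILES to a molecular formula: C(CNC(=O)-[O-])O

C3H6NO3-

Heavy atoms from the SMILES: 3 C, 1 N, 3 O.
Implicit hydrogens by atom environment:
  2 × C: 2 H each → 4
  1 × C: no H
  1 × N: 1 H
  1 × O: 1 H
  1 × O: no H
  1 × O (charge -1): no H
  Total hydrogens = 6.
Net charge -1.
Molecular formula: C3H6NO3-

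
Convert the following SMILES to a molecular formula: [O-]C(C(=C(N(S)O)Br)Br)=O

Heavy atoms from the SMILES: 2 Br, 3 C, 1 N, 3 O, 1 S.
Implicit hydrogens by atom environment:
  3 × C: no H
  2 × Br: no H
  1 × N: no H
  1 × O: 1 H
  1 × O: no H
  1 × O (charge -1): no H
  1 × S: 1 H
  Total hydrogens = 2.
Net charge -1.
Molecular formula: C3H2Br2NO3S-

C3H2Br2NO3S-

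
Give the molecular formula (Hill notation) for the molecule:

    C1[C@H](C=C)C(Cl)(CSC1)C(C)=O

C9H13ClOS

Heavy atoms from the SMILES: 9 C, 1 Cl, 1 O, 1 S.
Implicit hydrogens by atom environment:
  4 × C: 2 H each → 8
  2 × C: 1 H each → 2
  2 × C: no H
  1 × C: 3 H
  1 × Cl: no H
  1 × O: no H
  1 × S: no H
  Total hydrogens = 13.
Molecular formula: C9H13ClOS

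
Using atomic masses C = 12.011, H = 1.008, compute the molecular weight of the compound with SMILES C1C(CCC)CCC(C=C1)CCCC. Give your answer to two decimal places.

194.36

Molecular formula: C14H26.
M = 14×12.011 + 26×1.008 = 194.36 g/mol.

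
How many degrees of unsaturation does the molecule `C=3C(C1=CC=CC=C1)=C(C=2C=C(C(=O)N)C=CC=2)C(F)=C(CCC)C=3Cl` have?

Molecular formula from the SMILES: C22H19ClFNO.
DoU = (2C + 2 + N − H − X)/2 = (2·22 + 2 + 1 − 19 − 2)/2 = 26/2 = 13.
(Structurally: 3 ring(s) + 10 π bond(s) = 13.)

13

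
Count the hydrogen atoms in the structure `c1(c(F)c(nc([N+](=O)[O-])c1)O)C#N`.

2

Hydrogens are implicit in SMILES; fill each atom to its normal valence:
  4 × C (aromatic): no H
  1 × C (aromatic): 1 H
  1 × C: no H
  1 × F: no H
  1 × N (aromatic): no H
  1 × N: no H
  1 × N (charge +1): no H
  1 × O: 1 H
  1 × O: no H
  1 × O (charge -1): no H
  Total hydrogens = 2.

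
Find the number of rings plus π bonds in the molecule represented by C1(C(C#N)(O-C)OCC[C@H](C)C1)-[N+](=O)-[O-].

4

Molecular formula from the SMILES: C9H14N2O4.
DoU = (2C + 2 + N − H − X)/2 = (2·9 + 2 + 2 − 14 − 0)/2 = 8/2 = 4.
(Structurally: 1 ring(s) + 3 π bond(s) = 4.)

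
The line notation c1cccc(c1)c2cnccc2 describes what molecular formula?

Heavy atoms from the SMILES: 11 C, 1 N.
Implicit hydrogens by atom environment:
  9 × C (aromatic): 1 H each → 9
  2 × C (aromatic): no H
  1 × N (aromatic): no H
  Total hydrogens = 9.
Molecular formula: C11H9N

C11H9N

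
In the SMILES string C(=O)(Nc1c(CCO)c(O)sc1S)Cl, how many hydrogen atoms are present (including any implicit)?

Hydrogens are implicit in SMILES; fill each atom to its normal valence:
  4 × C (aromatic): no H
  2 × C: 2 H each → 4
  2 × O: 1 H each → 2
  1 × C: no H
  1 × Cl: no H
  1 × N: 1 H
  1 × O: no H
  1 × S: 1 H
  1 × S (aromatic): no H
  Total hydrogens = 8.

8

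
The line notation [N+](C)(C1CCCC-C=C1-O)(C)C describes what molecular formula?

C10H20NO+

Heavy atoms from the SMILES: 10 C, 1 N, 1 O.
Implicit hydrogens by atom environment:
  4 × C: 2 H each → 8
  3 × C: 3 H each → 9
  2 × C: 1 H each → 2
  1 × C: no H
  1 × N (charge +1): no H
  1 × O: 1 H
  Total hydrogens = 20.
Net charge +1.
Molecular formula: C10H20NO+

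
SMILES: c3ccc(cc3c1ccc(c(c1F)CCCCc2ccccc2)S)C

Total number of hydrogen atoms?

23

Hydrogens are implicit in SMILES; fill each atom to its normal valence:
  11 × C (aromatic): 1 H each → 11
  7 × C (aromatic): no H
  4 × C: 2 H each → 8
  1 × C: 3 H
  1 × F: no H
  1 × S: 1 H
  Total hydrogens = 23.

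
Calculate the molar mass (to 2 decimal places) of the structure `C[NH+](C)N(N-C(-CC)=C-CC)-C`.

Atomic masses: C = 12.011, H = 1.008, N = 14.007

Molecular formula: C9H22N3+.
M = 9×12.011 + 22×1.008 + 3×14.007 = 172.30 g/mol.

172.30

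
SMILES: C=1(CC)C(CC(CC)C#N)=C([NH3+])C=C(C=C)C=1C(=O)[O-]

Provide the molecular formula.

C16H20N2O2

Heavy atoms from the SMILES: 16 C, 2 N, 2 O.
Implicit hydrogens by atom environment:
  5 × C (aromatic): no H
  4 × C: 2 H each → 8
  2 × C: 3 H each → 6
  2 × C: 1 H each → 2
  2 × C: no H
  1 × C (aromatic): 1 H
  1 × N (charge +1): 3 H
  1 × N: no H
  1 × O: no H
  1 × O (charge -1): no H
  Total hydrogens = 20.
Molecular formula: C16H20N2O2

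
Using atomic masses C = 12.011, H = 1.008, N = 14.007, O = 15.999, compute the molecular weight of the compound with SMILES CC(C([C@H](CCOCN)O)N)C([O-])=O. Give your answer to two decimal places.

205.23

Molecular formula: C8H17N2O4-.
M = 8×12.011 + 17×1.008 + 2×14.007 + 4×15.999 = 205.23 g/mol.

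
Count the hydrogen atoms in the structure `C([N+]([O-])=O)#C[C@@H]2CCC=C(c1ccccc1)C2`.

13

Hydrogens are implicit in SMILES; fill each atom to its normal valence:
  5 × C (aromatic): 1 H each → 5
  3 × C: 2 H each → 6
  3 × C: no H
  2 × C: 1 H each → 2
  1 × C (aromatic): no H
  1 × N (charge +1): no H
  1 × O: no H
  1 × O (charge -1): no H
  Total hydrogens = 13.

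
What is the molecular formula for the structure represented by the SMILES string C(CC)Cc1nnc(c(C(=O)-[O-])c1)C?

C10H13N2O2-

Heavy atoms from the SMILES: 10 C, 2 N, 2 O.
Implicit hydrogens by atom environment:
  3 × C: 2 H each → 6
  3 × C (aromatic): no H
  2 × C: 3 H each → 6
  2 × N (aromatic): no H
  1 × C (aromatic): 1 H
  1 × C: no H
  1 × O: no H
  1 × O (charge -1): no H
  Total hydrogens = 13.
Net charge -1.
Molecular formula: C10H13N2O2-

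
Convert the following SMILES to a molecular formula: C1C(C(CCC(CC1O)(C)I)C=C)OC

C12H21IO2

Heavy atoms from the SMILES: 12 C, 1 I, 2 O.
Implicit hydrogens by atom environment:
  5 × C: 2 H each → 10
  4 × C: 1 H each → 4
  2 × C: 3 H each → 6
  1 × C: no H
  1 × I: no H
  1 × O: 1 H
  1 × O: no H
  Total hydrogens = 21.
Molecular formula: C12H21IO2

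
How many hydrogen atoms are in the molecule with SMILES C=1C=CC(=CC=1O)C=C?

8

Hydrogens are implicit in SMILES; fill each atom to its normal valence:
  4 × C (aromatic): 1 H each → 4
  2 × C (aromatic): no H
  1 × C: 2 H
  1 × C: 1 H
  1 × O: 1 H
  Total hydrogens = 8.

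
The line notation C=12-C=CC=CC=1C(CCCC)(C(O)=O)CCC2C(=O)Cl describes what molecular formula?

C16H19ClO3

Heavy atoms from the SMILES: 16 C, 1 Cl, 3 O.
Implicit hydrogens by atom environment:
  5 × C: 2 H each → 10
  4 × C (aromatic): 1 H each → 4
  3 × C: no H
  2 × C (aromatic): no H
  2 × O: no H
  1 × C: 3 H
  1 × C: 1 H
  1 × Cl: no H
  1 × O: 1 H
  Total hydrogens = 19.
Molecular formula: C16H19ClO3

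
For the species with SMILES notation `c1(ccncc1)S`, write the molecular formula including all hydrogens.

Heavy atoms from the SMILES: 5 C, 1 N, 1 S.
Implicit hydrogens by atom environment:
  4 × C (aromatic): 1 H each → 4
  1 × C (aromatic): no H
  1 × N (aromatic): no H
  1 × S: 1 H
  Total hydrogens = 5.
Molecular formula: C5H5NS

C5H5NS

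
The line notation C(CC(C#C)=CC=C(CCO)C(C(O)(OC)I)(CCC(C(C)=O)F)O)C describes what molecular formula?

Heavy atoms from the SMILES: 19 C, 1 F, 1 I, 5 O.
Implicit hydrogens by atom environment:
  6 × C: 2 H each → 12
  6 × C: no H
  4 × C: 1 H each → 4
  3 × C: 3 H each → 9
  3 × O: 1 H each → 3
  2 × O: no H
  1 × F: no H
  1 × I: no H
  Total hydrogens = 28.
Molecular formula: C19H28FIO5

C19H28FIO5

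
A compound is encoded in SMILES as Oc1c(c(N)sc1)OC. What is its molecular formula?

Heavy atoms from the SMILES: 5 C, 1 N, 2 O, 1 S.
Implicit hydrogens by atom environment:
  3 × C (aromatic): no H
  1 × C: 3 H
  1 × C (aromatic): 1 H
  1 × N: 2 H
  1 × O: 1 H
  1 × O: no H
  1 × S (aromatic): no H
  Total hydrogens = 7.
Molecular formula: C5H7NO2S

C5H7NO2S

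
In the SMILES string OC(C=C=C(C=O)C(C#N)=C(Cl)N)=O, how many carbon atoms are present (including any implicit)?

8

The symbol for carbon appears 8 times in the SMILES. (Cl is a single chlorine, not C + l.)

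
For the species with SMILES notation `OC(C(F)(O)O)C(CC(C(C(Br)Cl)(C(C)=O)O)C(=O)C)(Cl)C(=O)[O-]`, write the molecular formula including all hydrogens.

Heavy atoms from the SMILES: 1 Br, 12 C, 2 Cl, 1 F, 8 O.
Implicit hydrogens by atom environment:
  6 × C: no H
  4 × O: 1 H each → 4
  3 × C: 1 H each → 3
  3 × O: no H
  2 × C: 3 H each → 6
  2 × Cl: no H
  1 × Br: no H
  1 × C: 2 H
  1 × F: no H
  1 × O (charge -1): no H
  Total hydrogens = 15.
Net charge -1.
Molecular formula: C12H15BrCl2FO8-

C12H15BrCl2FO8-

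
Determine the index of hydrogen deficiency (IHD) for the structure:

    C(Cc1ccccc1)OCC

Molecular formula from the SMILES: C10H14O.
DoU = (2C + 2 + N − H − X)/2 = (2·10 + 2 + 0 − 14 − 0)/2 = 8/2 = 4.
(Structurally: 1 ring(s) + 3 π bond(s) = 4.)

4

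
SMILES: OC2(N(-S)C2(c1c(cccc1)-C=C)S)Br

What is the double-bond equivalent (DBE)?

6

Molecular formula from the SMILES: C10H10BrNOS2.
DoU = (2C + 2 + N − H − X)/2 = (2·10 + 2 + 1 − 10 − 1)/2 = 12/2 = 6.
(Structurally: 2 ring(s) + 4 π bond(s) = 6.)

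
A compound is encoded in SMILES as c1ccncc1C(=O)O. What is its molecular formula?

C6H5NO2

Heavy atoms from the SMILES: 6 C, 1 N, 2 O.
Implicit hydrogens by atom environment:
  4 × C (aromatic): 1 H each → 4
  1 × C (aromatic): no H
  1 × C: no H
  1 × N (aromatic): no H
  1 × O: 1 H
  1 × O: no H
  Total hydrogens = 5.
Molecular formula: C6H5NO2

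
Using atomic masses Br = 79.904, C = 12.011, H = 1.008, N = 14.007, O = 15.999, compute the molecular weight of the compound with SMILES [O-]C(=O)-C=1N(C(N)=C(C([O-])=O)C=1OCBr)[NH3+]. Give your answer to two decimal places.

Molecular formula: C7H7BrN3O5-.
M = 1×79.904 + 7×12.011 + 7×1.008 + 3×14.007 + 5×15.999 = 293.05 g/mol.

293.05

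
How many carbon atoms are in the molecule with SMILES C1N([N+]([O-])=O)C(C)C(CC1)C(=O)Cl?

7

The symbol for carbon appears 7 times in the SMILES. (Cl is a single chlorine, not C + l.)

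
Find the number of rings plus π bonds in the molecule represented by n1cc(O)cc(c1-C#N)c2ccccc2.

10

Molecular formula from the SMILES: C12H8N2O.
DoU = (2C + 2 + N − H − X)/2 = (2·12 + 2 + 2 − 8 − 0)/2 = 20/2 = 10.
(Structurally: 2 ring(s) + 8 π bond(s) = 10.)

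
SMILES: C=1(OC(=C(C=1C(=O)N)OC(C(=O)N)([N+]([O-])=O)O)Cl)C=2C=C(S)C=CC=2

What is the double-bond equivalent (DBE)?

Molecular formula from the SMILES: C13H10ClN3O7S.
DoU = (2C + 2 + N − H − X)/2 = (2·13 + 2 + 3 − 10 − 1)/2 = 20/2 = 10.
(Structurally: 2 ring(s) + 8 π bond(s) = 10.)

10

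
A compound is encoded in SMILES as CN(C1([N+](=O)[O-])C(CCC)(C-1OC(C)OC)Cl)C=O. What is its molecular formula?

Heavy atoms from the SMILES: 11 C, 1 Cl, 2 N, 5 O.
Implicit hydrogens by atom environment:
  4 × C: 3 H each → 12
  4 × O: no H
  3 × C: 1 H each → 3
  2 × C: 2 H each → 4
  2 × C: no H
  1 × Cl: no H
  1 × N: no H
  1 × N (charge +1): no H
  1 × O (charge -1): no H
  Total hydrogens = 19.
Molecular formula: C11H19ClN2O5

C11H19ClN2O5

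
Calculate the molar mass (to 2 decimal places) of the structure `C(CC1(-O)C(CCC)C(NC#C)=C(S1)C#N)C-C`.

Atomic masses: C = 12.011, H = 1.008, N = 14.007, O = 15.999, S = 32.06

Molecular formula: C14H20N2OS.
M = 14×12.011 + 20×1.008 + 2×14.007 + 1×15.999 + 1×32.06 = 264.39 g/mol.

264.39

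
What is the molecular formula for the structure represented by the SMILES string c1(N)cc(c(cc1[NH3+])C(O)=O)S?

C7H9N2O2S+

Heavy atoms from the SMILES: 7 C, 2 N, 2 O, 1 S.
Implicit hydrogens by atom environment:
  4 × C (aromatic): no H
  2 × C (aromatic): 1 H each → 2
  1 × C: no H
  1 × N (charge +1): 3 H
  1 × N: 2 H
  1 × O: 1 H
  1 × O: no H
  1 × S: 1 H
  Total hydrogens = 9.
Net charge +1.
Molecular formula: C7H9N2O2S+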